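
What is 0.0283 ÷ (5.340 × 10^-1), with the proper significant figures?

0.0530

0.0283 ÷ (5.340 × 10^-1) = 0.0529962546816…
Multiplication/division keeps the fewest significant figures: 0.0283 → 3 s.f., 5.340 × 10^-1 → 4 s.f.; limit is 3.
Rounded to 3 significant figures: 0.0530.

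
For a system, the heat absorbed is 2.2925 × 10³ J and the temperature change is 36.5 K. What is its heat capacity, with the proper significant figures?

heat capacity = 2.2925 × 10³ J ÷ 36.5 K = 62.8082191781… J/K.
2.2925 × 10³ has 5 significant figures; 36.5 has 3.
Division/multiplication keeps the fewest: 3 significant figures.
Rounded: 62.8 J/K.

62.8 J/K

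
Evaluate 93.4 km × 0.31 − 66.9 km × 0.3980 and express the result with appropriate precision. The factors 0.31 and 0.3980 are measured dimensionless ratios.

93.4 × 0.31 = 28.954 → 29 km (2 s.f., last digit at the 10^0 place).
66.9 × 0.3980 = 26.6262 → 26.6 km (3 s.f., last digit at the 10^-1 place).
Difference: 2.3278 km; keep the coarser place, 10^0.
Result: 2 km.

2 km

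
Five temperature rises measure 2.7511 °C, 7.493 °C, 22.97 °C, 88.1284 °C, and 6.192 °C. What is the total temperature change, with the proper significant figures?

2.7511 °C + 7.493 °C + 22.97 °C + 88.1284 °C + 6.192 °C = 127.5345 °C.
Addition/subtraction keeps the fewest decimal places: 2.7511 → 4 decimal places, 7.493 → 3 decimal places, 22.97 → 2 decimal places, 88.1284 → 4 decimal places, 6.192 → 3 decimal places; limit is 2.
Rounded to 2 decimal places: 127.53 °C.

127.53 °C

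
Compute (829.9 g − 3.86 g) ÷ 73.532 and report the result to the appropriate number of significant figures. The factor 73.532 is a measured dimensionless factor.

829.9 g − 3.86 g = 826.04 g; the difference is limited to 1 decimal place (4 s.f.).
Carrying full precision, 826.04 ÷ 73.532 = 11.2337485721… g; 73.532 has 5 s.f., so the result keeps min(4, 5) = 4 s.f.
Rounded to 4 significant figures: 11.23 g.

11.23 g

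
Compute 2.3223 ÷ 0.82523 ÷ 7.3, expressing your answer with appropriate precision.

0.39

2.3223 ÷ 0.82523 ÷ 7.3 = 0.385496513301…
Multiplication/division keeps the fewest significant figures: 2.3223 → 5 s.f., 0.82523 → 5 s.f., 7.3 → 2 s.f.; limit is 2.
Rounded to 2 significant figures: 0.39.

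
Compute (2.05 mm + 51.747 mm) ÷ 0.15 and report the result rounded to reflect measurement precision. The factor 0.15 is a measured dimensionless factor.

3.6 × 10² mm

2.05 mm + 51.747 mm = 53.797 mm; the sum is limited to 2 decimal places (4 s.f.).
Carrying full precision, 53.797 ÷ 0.15 = 358.646666667… mm; 0.15 has 2 s.f., so the result keeps min(4, 2) = 2 s.f.
Rounded to 2 significant figures: 3.6 × 10² mm.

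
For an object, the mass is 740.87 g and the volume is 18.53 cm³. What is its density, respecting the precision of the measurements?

39.98 g/cm³

density = 740.87 g ÷ 18.53 cm³ = 39.9821910416… g/cm³.
740.87 has 5 significant figures; 18.53 has 4.
Division/multiplication keeps the fewest: 4 significant figures.
Rounded: 39.98 g/cm³.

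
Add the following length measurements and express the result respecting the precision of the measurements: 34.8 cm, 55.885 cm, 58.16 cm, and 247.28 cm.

396.1 cm

34.8 cm + 55.885 cm + 58.16 cm + 247.28 cm = 396.125 cm.
Addition/subtraction keeps the fewest decimal places: 34.8 → 1 decimal place, 55.885 → 3 decimal places, 58.16 → 2 decimal places, 247.28 → 2 decimal places; limit is 1.
Rounded to 1 decimal place: 396.1 cm.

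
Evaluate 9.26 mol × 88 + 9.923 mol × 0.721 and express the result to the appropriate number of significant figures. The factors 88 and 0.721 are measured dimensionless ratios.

8.2 × 10² mol

9.26 × 88 = 814.88 → 8.1 × 10² mol (2 s.f., last digit at the 10^1 place).
9.923 × 0.721 = 7.154483 → 7.15 mol (3 s.f., last digit at the 10^-2 place).
Sum: 822.034483 mol; keep the coarser place, 10^1.
Result: 8.2 × 10² mol.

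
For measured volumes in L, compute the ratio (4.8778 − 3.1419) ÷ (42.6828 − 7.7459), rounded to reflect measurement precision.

4.8778 − 3.1419 = 1.7359, limited to 4 d.p. → 5 s.f.; 42.6828 − 7.7459 = 34.9369, limited to 4 d.p. → 6 s.f.
Carrying full precision, 1.7359 ÷ 34.9369 = 0.0496867209169…; keep min(5, 6) = 5 s.f.
Rounded to 5 significant figures: 4.9687 × 10^-2.

4.9687 × 10^-2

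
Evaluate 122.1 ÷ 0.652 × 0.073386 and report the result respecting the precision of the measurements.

13.7

122.1 ÷ 0.652 × 0.073386 = 13.7429917178…
Multiplication/division keeps the fewest significant figures: 122.1 → 4 s.f., 0.652 → 3 s.f., 0.073386 → 5 s.f.; limit is 3.
Rounded to 3 significant figures: 13.7.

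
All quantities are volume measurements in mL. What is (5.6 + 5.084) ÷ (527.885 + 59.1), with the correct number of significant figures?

5.6 + 5.084 = 10.684, limited to 1 d.p. → 3 s.f.; 527.885 + 59.1 = 586.985, limited to 1 d.p. → 4 s.f.
Carrying full precision, 10.684 ÷ 586.985 = 0.0182014872612…; keep min(3, 4) = 3 s.f.
Rounded to 3 significant figures: 0.0182.

0.0182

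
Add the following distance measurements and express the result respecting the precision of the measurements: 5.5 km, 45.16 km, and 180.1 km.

5.5 km + 45.16 km + 180.1 km = 230.76 km.
Addition/subtraction keeps the fewest decimal places: 5.5 → 1 decimal place, 45.16 → 2 decimal places, 180.1 → 1 decimal place; limit is 1.
Rounded to 1 decimal place: 230.8 km.

230.8 km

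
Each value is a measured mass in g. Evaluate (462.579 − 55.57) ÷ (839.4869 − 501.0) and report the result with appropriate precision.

462.579 − 55.57 = 407.009, limited to 2 d.p. → 5 s.f.; 839.4869 − 501.0 = 338.4869, limited to 1 d.p. → 4 s.f.
Carrying full precision, 407.009 ÷ 338.4869 = 1.20243649016…; keep min(5, 4) = 4 s.f.
Rounded to 4 significant figures: 1.202.

1.202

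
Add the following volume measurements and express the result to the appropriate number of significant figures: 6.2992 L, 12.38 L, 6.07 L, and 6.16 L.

30.91 L

6.2992 L + 12.38 L + 6.07 L + 6.16 L = 30.9092 L.
Addition/subtraction keeps the fewest decimal places: 6.2992 → 4 decimal places, 12.38 → 2 decimal places, 6.07 → 2 decimal places, 6.16 → 2 decimal places; limit is 2.
Rounded to 2 decimal places: 30.91 L.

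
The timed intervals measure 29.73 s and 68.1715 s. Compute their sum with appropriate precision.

97.90 s

29.73 s + 68.1715 s = 97.9015 s.
Addition/subtraction keeps the fewest decimal places: 29.73 → 2 decimal places, 68.1715 → 4 decimal places; limit is 2.
Rounded to 2 decimal places: 97.90 s.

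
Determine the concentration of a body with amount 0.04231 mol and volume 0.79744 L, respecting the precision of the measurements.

concentration = 0.04231 mol ÷ 0.79744 L = 0.0530572833066… mol/L.
0.04231 has 4 significant figures; 0.79744 has 5.
Division/multiplication keeps the fewest: 4 significant figures.
Rounded: 0.05306 mol/L.

0.05306 mol/L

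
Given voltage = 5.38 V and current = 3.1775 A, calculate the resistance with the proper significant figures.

resistance = 5.38 V ÷ 3.1775 A = 1.69315499607… Ω.
5.38 has 3 significant figures; 3.1775 has 5.
Division/multiplication keeps the fewest: 3 significant figures.
Rounded: 1.69 Ω.

1.69 Ω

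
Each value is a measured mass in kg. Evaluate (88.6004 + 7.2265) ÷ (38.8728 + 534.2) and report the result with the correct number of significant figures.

1.672 × 10^-1

88.6004 + 7.2265 = 95.8269, limited to 4 d.p. → 6 s.f.; 38.8728 + 534.2 = 573.0728, limited to 1 d.p. → 4 s.f.
Carrying full precision, 95.8269 ÷ 573.0728 = 0.167215927889…; keep min(6, 4) = 4 s.f.
Rounded to 4 significant figures: 1.672 × 10^-1.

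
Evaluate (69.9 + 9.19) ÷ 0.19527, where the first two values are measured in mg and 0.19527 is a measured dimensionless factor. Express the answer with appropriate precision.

69.9 mg + 9.19 mg = 79.09 mg; the sum is limited to 1 decimal place (3 s.f.).
Carrying full precision, 79.09 ÷ 0.19527 = 405.028934296… mg; 0.19527 has 5 s.f., so the result keeps min(3, 5) = 3 s.f.
Rounded to 3 significant figures: 405 mg.

405 mg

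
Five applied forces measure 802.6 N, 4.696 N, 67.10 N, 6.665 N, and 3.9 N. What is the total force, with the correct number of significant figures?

802.6 N + 4.696 N + 67.10 N + 6.665 N + 3.9 N = 884.961 N.
Addition/subtraction keeps the fewest decimal places: 802.6 → 1 decimal place, 4.696 → 3 decimal places, 67.10 → 2 decimal places, 6.665 → 3 decimal places, 3.9 → 1 decimal place; limit is 1.
Rounded to 1 decimal place: 885.0 N.

885.0 N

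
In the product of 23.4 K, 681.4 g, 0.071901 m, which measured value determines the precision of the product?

23.4 K → 3 s.f.; 681.4 g → 4 s.f.; 0.071901 m → 5 s.f.
The fewest is 3 significant figures, from 23.4 K.

23.4 K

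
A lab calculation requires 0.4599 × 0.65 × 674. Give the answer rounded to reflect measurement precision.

2.0 × 10^2

0.4599 × 0.65 × 674 = 201.48219
Multiplication/division keeps the fewest significant figures: 0.4599 → 4 s.f., 0.65 → 2 s.f., 674 → 3 s.f.; limit is 2.
Rounded to 2 significant figures: 2.0 × 10^2.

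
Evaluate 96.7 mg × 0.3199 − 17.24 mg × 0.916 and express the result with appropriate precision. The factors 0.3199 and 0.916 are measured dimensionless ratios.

96.7 × 0.3199 = 30.93433 → 30.9 mg (3 s.f., last digit at the 10^-1 place).
17.24 × 0.916 = 15.79184 → 15.8 mg (3 s.f., last digit at the 10^-1 place).
Difference: 15.14249 mg; keep the coarser place, 10^-1.
Result: 15.1 mg.

15.1 mg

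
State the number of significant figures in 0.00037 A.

2

0.00037: leading zeros are not significant.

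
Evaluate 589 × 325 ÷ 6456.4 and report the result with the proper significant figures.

29.6

589 × 325 ÷ 6456.4 = 29.6488755344…
Multiplication/division keeps the fewest significant figures: 589 → 3 s.f., 325 → 3 s.f., 6456.4 → 5 s.f.; limit is 3.
Rounded to 3 significant figures: 29.6.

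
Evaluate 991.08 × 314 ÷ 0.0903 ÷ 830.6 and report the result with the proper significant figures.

991.08 × 314 ÷ 0.0903 ÷ 830.6 = 4149.14567622…
Multiplication/division keeps the fewest significant figures: 991.08 → 5 s.f., 314 → 3 s.f., 0.0903 → 3 s.f., 830.6 → 4 s.f.; limit is 3.
Rounded to 3 significant figures: 4.15 × 10³.

4.15 × 10³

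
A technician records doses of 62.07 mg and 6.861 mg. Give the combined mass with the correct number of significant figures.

68.93 mg

62.07 mg + 6.861 mg = 68.931 mg.
Addition/subtraction keeps the fewest decimal places: 62.07 → 2 decimal places, 6.861 → 3 decimal places; limit is 2.
Rounded to 2 decimal places: 68.93 mg.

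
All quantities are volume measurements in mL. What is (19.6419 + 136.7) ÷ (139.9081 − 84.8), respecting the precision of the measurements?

19.6419 + 136.7 = 156.3419, limited to 1 d.p. → 4 s.f.; 139.9081 − 84.8 = 55.1081, limited to 1 d.p. → 3 s.f.
Carrying full precision, 156.3419 ÷ 55.1081 = 2.8370039976…; keep min(4, 3) = 3 s.f.
Rounded to 3 significant figures: 2.84.

2.84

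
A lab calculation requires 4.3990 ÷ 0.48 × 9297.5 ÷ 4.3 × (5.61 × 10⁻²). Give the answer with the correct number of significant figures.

4.3990 ÷ 0.48 × 9297.5 ÷ 4.3 × (5.61 × 10⁻²) = 1111.66342551…
Multiplication/division keeps the fewest significant figures: 4.3990 → 5 s.f., 0.48 → 2 s.f., 9297.5 → 5 s.f., 4.3 → 2 s.f., 5.61 × 10⁻² → 3 s.f.; limit is 2.
Rounded to 2 significant figures: 1.1 × 10³.

1.1 × 10³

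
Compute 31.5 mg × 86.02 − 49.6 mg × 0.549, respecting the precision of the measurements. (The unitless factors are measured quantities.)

31.5 × 86.02 = 2709.63 → 2.71 × 10^3 mg (3 s.f., last digit at the 10^1 place).
49.6 × 0.549 = 27.2304 → 27.2 mg (3 s.f., last digit at the 10^-1 place).
Difference: 2682.3996 mg; keep the coarser place, 10^1.
Result: 2.68 × 10^3 mg.

2.68 × 10^3 mg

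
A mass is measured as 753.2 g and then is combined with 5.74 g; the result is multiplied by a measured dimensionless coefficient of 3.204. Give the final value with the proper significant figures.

753.2 g + 5.74 g = 758.94 g; the sum is limited to 1 decimal place (4 s.f.).
Carrying full precision, 758.94 × 3.204 = 2431.64376 g; 3.204 has 4 s.f., so the result keeps min(4, 4) = 4 s.f.
Rounded to 4 significant figures: 2432 g.

2432 g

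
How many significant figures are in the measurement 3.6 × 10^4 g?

2

3.6 × 10^4: in scientific notation every digit of the coefficient is significant.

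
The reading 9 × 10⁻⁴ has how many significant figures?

1

9 × 10⁻⁴: in scientific notation every digit of the coefficient is significant.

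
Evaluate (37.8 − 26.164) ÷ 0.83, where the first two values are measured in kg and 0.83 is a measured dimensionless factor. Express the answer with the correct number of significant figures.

14 kg

37.8 kg − 26.164 kg = 11.636 kg; the difference is limited to 1 decimal place (3 s.f.).
Carrying full precision, 11.636 ÷ 0.83 = 14.0192771084… kg; 0.83 has 2 s.f., so the result keeps min(3, 2) = 2 s.f.
Rounded to 2 significant figures: 14 kg.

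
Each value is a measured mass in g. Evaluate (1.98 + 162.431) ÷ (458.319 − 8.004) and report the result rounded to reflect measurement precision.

0.36510

1.98 + 162.431 = 164.411, limited to 2 d.p. → 5 s.f.; 458.319 − 8.004 = 450.315, limited to 3 d.p. → 6 s.f.
Carrying full precision, 164.411 ÷ 450.315 = 0.365102206233…; keep min(5, 6) = 5 s.f.
Rounded to 5 significant figures: 0.36510.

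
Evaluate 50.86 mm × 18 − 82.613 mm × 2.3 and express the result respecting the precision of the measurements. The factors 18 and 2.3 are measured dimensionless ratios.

50.86 × 18 = 915.48 → 9.2 × 10² mm (2 s.f., last digit at the 10^1 place).
82.613 × 2.3 = 190.0099 → 1.9 × 10² mm (2 s.f., last digit at the 10^1 place).
Difference: 725.4701 mm; keep the coarser place, 10^1.
Result: 7.3 × 10² mm.

7.3 × 10² mm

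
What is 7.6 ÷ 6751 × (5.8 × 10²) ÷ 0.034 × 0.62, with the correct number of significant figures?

7.6 ÷ 6751 × (5.8 × 10²) ÷ 0.034 × 0.62 = 11.9065585055…
Multiplication/division keeps the fewest significant figures: 7.6 → 2 s.f., 6751 → 4 s.f., 5.8 × 10² → 2 s.f., 0.034 → 2 s.f., 0.62 → 2 s.f.; limit is 2.
Rounded to 2 significant figures: 12.

12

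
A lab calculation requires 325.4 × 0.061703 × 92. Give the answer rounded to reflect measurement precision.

1.8 × 10^3

325.4 × 0.061703 × 92 = 1847.1903704
Multiplication/division keeps the fewest significant figures: 325.4 → 4 s.f., 0.061703 → 5 s.f., 92 → 2 s.f.; limit is 2.
Rounded to 2 significant figures: 1.8 × 10^3.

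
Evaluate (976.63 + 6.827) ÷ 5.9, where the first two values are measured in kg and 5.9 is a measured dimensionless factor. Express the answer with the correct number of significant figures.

976.63 kg + 6.827 kg = 983.457 kg; the sum is limited to 2 decimal places (5 s.f.).
Carrying full precision, 983.457 ÷ 5.9 = 166.687627119… kg; 5.9 has 2 s.f., so the result keeps min(5, 2) = 2 s.f.
Rounded to 2 significant figures: 1.7 × 10² kg.

1.7 × 10² kg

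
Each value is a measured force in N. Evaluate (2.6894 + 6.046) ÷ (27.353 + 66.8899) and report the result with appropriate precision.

0.09269

2.6894 + 6.046 = 8.7354, limited to 3 d.p. → 4 s.f.; 27.353 + 66.8899 = 94.2429, limited to 3 d.p. → 5 s.f.
Carrying full precision, 8.7354 ÷ 94.2429 = 0.0926902716279…; keep min(4, 5) = 4 s.f.
Rounded to 4 significant figures: 0.09269.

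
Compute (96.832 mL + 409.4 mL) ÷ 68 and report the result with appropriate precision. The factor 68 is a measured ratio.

96.832 mL + 409.4 mL = 506.232 mL; the sum is limited to 1 decimal place (4 s.f.).
Carrying full precision, 506.232 ÷ 68 = 7.44458823529… mL; 68 has 2 s.f., so the result keeps min(4, 2) = 2 s.f.
Rounded to 2 significant figures: 7.4 mL.

7.4 mL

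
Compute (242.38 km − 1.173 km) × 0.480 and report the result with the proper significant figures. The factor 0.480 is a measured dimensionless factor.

242.38 km − 1.173 km = 241.207 km; the difference is limited to 2 decimal places (5 s.f.).
Carrying full precision, 241.207 × 0.480 = 115.77936 km; 0.480 has 3 s.f., so the result keeps min(5, 3) = 3 s.f.
Rounded to 3 significant figures: 1.16 × 10² km.

1.16 × 10² km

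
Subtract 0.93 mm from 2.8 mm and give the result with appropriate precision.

2.8 mm − 0.93 mm = 1.87 mm.
Addition/subtraction keeps the fewest decimal places: 2.8 → 1 decimal place, 0.93 → 2 decimal places; limit is 1.
Rounded to 1 decimal place: 1.9 mm.

1.9 mm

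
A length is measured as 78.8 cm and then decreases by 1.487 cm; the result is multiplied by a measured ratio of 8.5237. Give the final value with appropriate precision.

659 cm

78.8 cm − 1.487 cm = 77.313 cm; the difference is limited to 1 decimal place (3 s.f.).
Carrying full precision, 77.313 × 8.5237 = 658.9928181 cm; 8.5237 has 5 s.f., so the result keeps min(3, 5) = 3 s.f.
Rounded to 3 significant figures: 659 cm.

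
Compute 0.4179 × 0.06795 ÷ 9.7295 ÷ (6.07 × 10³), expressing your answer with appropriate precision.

0.4179 × 0.06795 ÷ 9.7295 ÷ (6.07 × 10³) = 4.80820104756 × 10^-7…
Multiplication/division keeps the fewest significant figures: 0.4179 → 4 s.f., 0.06795 → 4 s.f., 9.7295 → 5 s.f., 6.07 × 10³ → 3 s.f.; limit is 3.
Rounded to 3 significant figures: 4.81 × 10⁻⁷.

4.81 × 10⁻⁷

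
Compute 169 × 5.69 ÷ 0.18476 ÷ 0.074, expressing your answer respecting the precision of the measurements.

7.0 × 10⁴

169 × 5.69 ÷ 0.18476 ÷ 0.074 = 70333.0251663…
Multiplication/division keeps the fewest significant figures: 169 → 3 s.f., 5.69 → 3 s.f., 0.18476 → 5 s.f., 0.074 → 2 s.f.; limit is 2.
Rounded to 2 significant figures: 7.0 × 10⁴.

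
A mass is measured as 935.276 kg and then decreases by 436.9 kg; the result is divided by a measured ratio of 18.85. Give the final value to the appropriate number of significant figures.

935.276 kg − 436.9 kg = 498.376 kg; the difference is limited to 1 decimal place (4 s.f.).
Carrying full precision, 498.376 ÷ 18.85 = 26.4390450928… kg; 18.85 has 4 s.f., so the result keeps min(4, 4) = 4 s.f.
Rounded to 4 significant figures: 26.44 kg.

26.44 kg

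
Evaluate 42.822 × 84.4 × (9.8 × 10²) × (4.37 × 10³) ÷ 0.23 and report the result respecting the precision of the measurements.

42.822 × 84.4 × (9.8 × 10²) × (4.37 × 10³) ÷ 0.23 = 6.7295972016 × 10^10
Multiplication/division keeps the fewest significant figures: 42.822 → 5 s.f., 84.4 → 3 s.f., 9.8 × 10² → 2 s.f., 4.37 × 10³ → 3 s.f., 0.23 → 2 s.f.; limit is 2.
Rounded to 2 significant figures: 6.7 × 10¹⁰.

6.7 × 10¹⁰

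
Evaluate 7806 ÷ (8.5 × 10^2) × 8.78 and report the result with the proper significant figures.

81

7806 ÷ (8.5 × 10^2) × 8.78 = 80.6313882353…
Multiplication/division keeps the fewest significant figures: 7806 → 4 s.f., 8.5 × 10^2 → 2 s.f., 8.78 → 3 s.f.; limit is 2.
Rounded to 2 significant figures: 81.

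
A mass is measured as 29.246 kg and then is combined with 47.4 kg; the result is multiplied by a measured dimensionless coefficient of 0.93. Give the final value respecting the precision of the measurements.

71 kg

29.246 kg + 47.4 kg = 76.646 kg; the sum is limited to 1 decimal place (3 s.f.).
Carrying full precision, 76.646 × 0.93 = 71.28078 kg; 0.93 has 2 s.f., so the result keeps min(3, 2) = 2 s.f.
Rounded to 2 significant figures: 71 kg.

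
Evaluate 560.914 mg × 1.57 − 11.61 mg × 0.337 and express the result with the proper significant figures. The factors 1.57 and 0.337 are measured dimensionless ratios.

877 mg

560.914 × 1.57 = 880.63498 → 881 mg (3 s.f., last digit at the 10^0 place).
11.61 × 0.337 = 3.91257 → 3.91 mg (3 s.f., last digit at the 10^-2 place).
Difference: 876.72241 mg; keep the coarser place, 10^0.
Result: 877 mg.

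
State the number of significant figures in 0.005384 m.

4

0.005384: leading zeros are not significant.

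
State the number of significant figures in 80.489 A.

80.489: zeros between nonzero digits are significant.

5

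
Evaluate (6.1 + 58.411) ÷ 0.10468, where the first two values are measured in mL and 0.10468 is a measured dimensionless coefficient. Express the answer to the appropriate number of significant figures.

6.1 mL + 58.411 mL = 64.511 mL; the sum is limited to 1 decimal place (3 s.f.).
Carrying full precision, 64.511 ÷ 0.10468 = 616.2686282… mL; 0.10468 has 5 s.f., so the result keeps min(3, 5) = 3 s.f.
Rounded to 3 significant figures: 616 mL.

616 mL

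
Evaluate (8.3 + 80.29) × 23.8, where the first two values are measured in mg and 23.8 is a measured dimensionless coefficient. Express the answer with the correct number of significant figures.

2.11 × 10^3 mg

8.3 mg + 80.29 mg = 88.59 mg; the sum is limited to 1 decimal place (3 s.f.).
Carrying full precision, 88.59 × 23.8 = 2108.442 mg; 23.8 has 3 s.f., so the result keeps min(3, 3) = 3 s.f.
Rounded to 3 significant figures: 2.11 × 10^3 mg.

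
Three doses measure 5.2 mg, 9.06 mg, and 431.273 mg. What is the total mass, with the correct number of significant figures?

5.2 mg + 9.06 mg + 431.273 mg = 445.533 mg.
Addition/subtraction keeps the fewest decimal places: 5.2 → 1 decimal place, 9.06 → 2 decimal places, 431.273 → 3 decimal places; limit is 1.
Rounded to 1 decimal place: 445.5 mg.

445.5 mg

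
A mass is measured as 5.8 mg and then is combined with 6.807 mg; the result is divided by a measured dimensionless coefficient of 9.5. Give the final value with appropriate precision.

5.8 mg + 6.807 mg = 12.607 mg; the sum is limited to 1 decimal place (3 s.f.).
Carrying full precision, 12.607 ÷ 9.5 = 1.32705263158… mg; 9.5 has 2 s.f., so the result keeps min(3, 2) = 2 s.f.
Rounded to 2 significant figures: 1.3 mg.

1.3 mg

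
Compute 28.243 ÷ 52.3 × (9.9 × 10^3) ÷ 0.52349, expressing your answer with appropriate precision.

1.0 × 10^4

28.243 ÷ 52.3 × (9.9 × 10^3) ÷ 0.52349 = 10212.5910572…
Multiplication/division keeps the fewest significant figures: 28.243 → 5 s.f., 52.3 → 3 s.f., 9.9 × 10^3 → 2 s.f., 0.52349 → 5 s.f.; limit is 2.
Rounded to 2 significant figures: 1.0 × 10^4.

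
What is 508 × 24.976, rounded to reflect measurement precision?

508 × 24.976 = 12687.808
Multiplication/division keeps the fewest significant figures: 508 → 3 s.f., 24.976 → 5 s.f.; limit is 3.
Rounded to 3 significant figures: 1.27 × 10⁴.

1.27 × 10⁴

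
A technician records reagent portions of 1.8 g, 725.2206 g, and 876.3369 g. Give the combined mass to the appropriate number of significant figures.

1603.4 g

1.8 g + 725.2206 g + 876.3369 g = 1603.3575 g.
Addition/subtraction keeps the fewest decimal places: 1.8 → 1 decimal place, 725.2206 → 4 decimal places, 876.3369 → 4 decimal places; limit is 1.
Rounded to 1 decimal place: 1603.4 g.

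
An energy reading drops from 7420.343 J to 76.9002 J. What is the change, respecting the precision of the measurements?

7420.343 J − 76.9002 J = 7343.4428 J.
Addition/subtraction keeps the fewest decimal places: 7420.343 → 3 decimal places, 76.9002 → 4 decimal places; limit is 3.
Rounded to 3 decimal places: 7343.443 J.

7343.443 J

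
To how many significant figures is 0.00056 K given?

2

0.00056: leading zeros are not significant.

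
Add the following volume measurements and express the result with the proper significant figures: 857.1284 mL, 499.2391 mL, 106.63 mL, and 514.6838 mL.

857.1284 mL + 499.2391 mL + 106.63 mL + 514.6838 mL = 1977.6813 mL.
Addition/subtraction keeps the fewest decimal places: 857.1284 → 4 decimal places, 499.2391 → 4 decimal places, 106.63 → 2 decimal places, 514.6838 → 4 decimal places; limit is 2.
Rounded to 2 decimal places: 1977.68 mL.

1977.68 mL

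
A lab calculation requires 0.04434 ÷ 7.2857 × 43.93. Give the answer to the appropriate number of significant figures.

0.04434 ÷ 7.2857 × 43.93 = 0.267353335987…
Multiplication/division keeps the fewest significant figures: 0.04434 → 4 s.f., 7.2857 → 5 s.f., 43.93 → 4 s.f.; limit is 4.
Rounded to 4 significant figures: 0.2674.

0.2674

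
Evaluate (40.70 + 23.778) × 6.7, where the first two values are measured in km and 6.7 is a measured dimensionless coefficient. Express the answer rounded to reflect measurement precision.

40.70 km + 23.778 km = 64.478 km; the sum is limited to 2 decimal places (4 s.f.).
Carrying full precision, 64.478 × 6.7 = 432.0026 km; 6.7 has 2 s.f., so the result keeps min(4, 2) = 2 s.f.
Rounded to 2 significant figures: 4.3 × 10² km.

4.3 × 10² km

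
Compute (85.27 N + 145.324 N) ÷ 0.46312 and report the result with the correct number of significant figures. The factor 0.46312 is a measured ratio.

497.91 N

85.27 N + 145.324 N = 230.594 N; the sum is limited to 2 decimal places (5 s.f.).
Carrying full precision, 230.594 ÷ 0.46312 = 497.914147521… N; 0.46312 has 5 s.f., so the result keeps min(5, 5) = 5 s.f.
Rounded to 5 significant figures: 497.91 N.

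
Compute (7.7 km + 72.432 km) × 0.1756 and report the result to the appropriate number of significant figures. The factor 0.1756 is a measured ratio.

14.1 km

7.7 km + 72.432 km = 80.132 km; the sum is limited to 1 decimal place (3 s.f.).
Carrying full precision, 80.132 × 0.1756 = 14.0711792 km; 0.1756 has 4 s.f., so the result keeps min(3, 4) = 3 s.f.
Rounded to 3 significant figures: 14.1 km.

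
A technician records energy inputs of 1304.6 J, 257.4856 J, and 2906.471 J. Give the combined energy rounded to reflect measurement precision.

4468.6 J

1304.6 J + 257.4856 J + 2906.471 J = 4468.5566 J.
Addition/subtraction keeps the fewest decimal places: 1304.6 → 1 decimal place, 257.4856 → 4 decimal places, 2906.471 → 3 decimal places; limit is 1.
Rounded to 1 decimal place: 4468.6 J.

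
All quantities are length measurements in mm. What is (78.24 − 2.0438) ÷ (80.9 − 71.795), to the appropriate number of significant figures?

78.24 − 2.0438 = 76.1962, limited to 2 d.p. → 4 s.f.; 80.9 − 71.795 = 9.105, limited to 1 d.p. → 2 s.f.
Carrying full precision, 76.1962 ÷ 9.105 = 8.36861065349…; keep min(4, 2) = 2 s.f.
Rounded to 2 significant figures: 8.4.

8.4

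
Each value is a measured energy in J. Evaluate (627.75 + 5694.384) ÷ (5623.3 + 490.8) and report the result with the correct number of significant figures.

627.75 + 5694.384 = 6322.134, limited to 2 d.p. → 6 s.f.; 5623.3 + 490.8 = 6114.1, limited to 1 d.p. → 5 s.f.
Carrying full precision, 6322.134 ÷ 6114.1 = 1.03402528581…; keep min(6, 5) = 5 s.f.
Rounded to 5 significant figures: 1.0340.

1.0340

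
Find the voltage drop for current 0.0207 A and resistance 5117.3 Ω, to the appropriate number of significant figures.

voltage drop = 0.0207 A × 5117.3 Ω = 105.92811 V.
0.0207 has 3 significant figures; 5117.3 has 5.
Division/multiplication keeps the fewest: 3 significant figures.
Rounded: 106 V.

106 V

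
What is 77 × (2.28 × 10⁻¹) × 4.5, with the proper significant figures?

79

77 × (2.28 × 10⁻¹) × 4.5 = 79.002
Multiplication/division keeps the fewest significant figures: 77 → 2 s.f., 2.28 × 10⁻¹ → 3 s.f., 4.5 → 2 s.f.; limit is 2.
Rounded to 2 significant figures: 79.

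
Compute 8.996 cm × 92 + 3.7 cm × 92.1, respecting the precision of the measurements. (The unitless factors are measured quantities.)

1.17 × 10³ cm

8.996 × 92 = 827.632 → 8.3 × 10² cm (2 s.f., last digit at the 10^1 place).
3.7 × 92.1 = 340.77 → 3.4 × 10² cm (2 s.f., last digit at the 10^1 place).
Sum: 1168.402 cm; keep the coarser place, 10^1.
Result: 1.17 × 10³ cm.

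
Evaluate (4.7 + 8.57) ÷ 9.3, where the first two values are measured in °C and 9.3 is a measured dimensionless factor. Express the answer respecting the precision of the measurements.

1.4 °C

4.7 °C + 8.57 °C = 13.27 °C; the sum is limited to 1 decimal place (3 s.f.).
Carrying full precision, 13.27 ÷ 9.3 = 1.42688172043… °C; 9.3 has 2 s.f., so the result keeps min(3, 2) = 2 s.f.
Rounded to 2 significant figures: 1.4 °C.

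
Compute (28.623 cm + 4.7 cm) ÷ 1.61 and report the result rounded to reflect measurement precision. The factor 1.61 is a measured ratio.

20.7 cm

28.623 cm + 4.7 cm = 33.323 cm; the sum is limited to 1 decimal place (3 s.f.).
Carrying full precision, 33.323 ÷ 1.61 = 20.697515528… cm; 1.61 has 3 s.f., so the result keeps min(3, 3) = 3 s.f.
Rounded to 3 significant figures: 20.7 cm.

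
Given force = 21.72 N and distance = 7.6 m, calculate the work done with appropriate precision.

1.7 × 10² J

work done = 21.72 N × 7.6 m = 165.072 J.
21.72 has 4 significant figures; 7.6 has 2.
Division/multiplication keeps the fewest: 2 significant figures.
Rounded: 1.7 × 10² J.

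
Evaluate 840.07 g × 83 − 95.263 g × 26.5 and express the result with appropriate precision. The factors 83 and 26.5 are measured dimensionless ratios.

840.07 × 83 = 69725.81 → 7.0 × 10^4 g (2 s.f., last digit at the 10^3 place).
95.263 × 26.5 = 2524.4695 → 2.52 × 10^3 g (3 s.f., last digit at the 10^1 place).
Difference: 67201.3405 g; keep the coarser place, 10^3.
Result: 6.7 × 10^4 g.

6.7 × 10^4 g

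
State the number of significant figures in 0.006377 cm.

0.006377: leading zeros are not significant.

4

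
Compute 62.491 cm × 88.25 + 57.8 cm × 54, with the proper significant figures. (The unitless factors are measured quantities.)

8.6 × 10³ cm

62.491 × 88.25 = 5514.83075 → 5515 cm (4 s.f., last digit at the 10^0 place).
57.8 × 54 = 3121.2 → 3.1 × 10³ cm (2 s.f., last digit at the 10^2 place).
Sum: 8636.03075 cm; keep the coarser place, 10^2.
Result: 8.6 × 10³ cm.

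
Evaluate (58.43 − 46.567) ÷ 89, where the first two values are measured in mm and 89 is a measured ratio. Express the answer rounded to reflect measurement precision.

0.13 mm

58.43 mm − 46.567 mm = 11.863 mm; the difference is limited to 2 decimal places (4 s.f.).
Carrying full precision, 11.863 ÷ 89 = 0.133292134831… mm; 89 has 2 s.f., so the result keeps min(4, 2) = 2 s.f.
Rounded to 2 significant figures: 0.13 mm.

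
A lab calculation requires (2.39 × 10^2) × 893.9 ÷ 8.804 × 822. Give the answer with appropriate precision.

(2.39 × 10^2) × 893.9 ÷ 8.804 × 822 = 19947047.5011…
Multiplication/division keeps the fewest significant figures: 2.39 × 10^2 → 3 s.f., 893.9 → 4 s.f., 8.804 → 4 s.f., 822 → 3 s.f.; limit is 3.
Rounded to 3 significant figures: 1.99 × 10^7.

1.99 × 10^7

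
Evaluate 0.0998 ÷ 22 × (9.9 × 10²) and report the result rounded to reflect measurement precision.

0.0998 ÷ 22 × (9.9 × 10²) = 4.491
Multiplication/division keeps the fewest significant figures: 0.0998 → 3 s.f., 22 → 2 s.f., 9.9 × 10² → 2 s.f.; limit is 2.
Rounded to 2 significant figures: 4.5.

4.5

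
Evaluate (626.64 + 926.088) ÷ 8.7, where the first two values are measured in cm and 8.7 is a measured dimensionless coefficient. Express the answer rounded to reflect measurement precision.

1.8 × 10² cm

626.64 cm + 926.088 cm = 1552.728 cm; the sum is limited to 2 decimal places (6 s.f.).
Carrying full precision, 1552.728 ÷ 8.7 = 178.474482759… cm; 8.7 has 2 s.f., so the result keeps min(6, 2) = 2 s.f.
Rounded to 2 significant figures: 1.8 × 10² cm.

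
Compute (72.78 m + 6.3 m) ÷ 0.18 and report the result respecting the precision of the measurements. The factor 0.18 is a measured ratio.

4.4 × 10^2 m

72.78 m + 6.3 m = 79.08 m; the sum is limited to 1 decimal place (3 s.f.).
Carrying full precision, 79.08 ÷ 0.18 = 439.333333333… m; 0.18 has 2 s.f., so the result keeps min(3, 2) = 2 s.f.
Rounded to 2 significant figures: 4.4 × 10^2 m.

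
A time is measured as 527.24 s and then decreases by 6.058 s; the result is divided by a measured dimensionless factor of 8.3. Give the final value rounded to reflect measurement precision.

527.24 s − 6.058 s = 521.182 s; the difference is limited to 2 decimal places (5 s.f.).
Carrying full precision, 521.182 ÷ 8.3 = 62.7930120482… s; 8.3 has 2 s.f., so the result keeps min(5, 2) = 2 s.f.
Rounded to 2 significant figures: 63 s.

63 s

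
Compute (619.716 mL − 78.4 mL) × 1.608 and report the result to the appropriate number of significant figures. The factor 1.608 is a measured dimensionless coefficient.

619.716 mL − 78.4 mL = 541.316 mL; the difference is limited to 1 decimal place (4 s.f.).
Carrying full precision, 541.316 × 1.608 = 870.436128 mL; 1.608 has 4 s.f., so the result keeps min(4, 4) = 4 s.f.
Rounded to 4 significant figures: 870.4 mL.

870.4 mL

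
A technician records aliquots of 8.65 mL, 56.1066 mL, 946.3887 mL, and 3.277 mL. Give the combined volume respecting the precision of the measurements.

1014.42 mL

8.65 mL + 56.1066 mL + 946.3887 mL + 3.277 mL = 1014.4223 mL.
Addition/subtraction keeps the fewest decimal places: 8.65 → 2 decimal places, 56.1066 → 4 decimal places, 946.3887 → 4 decimal places, 3.277 → 3 decimal places; limit is 2.
Rounded to 2 decimal places: 1014.42 mL.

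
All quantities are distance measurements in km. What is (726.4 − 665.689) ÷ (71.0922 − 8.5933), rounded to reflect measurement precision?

726.4 − 665.689 = 60.711, limited to 1 d.p. → 3 s.f.; 71.0922 − 8.5933 = 62.4989, limited to 4 d.p. → 6 s.f.
Carrying full precision, 60.711 ÷ 62.4989 = 0.971393096518…; keep min(3, 6) = 3 s.f.
Rounded to 3 significant figures: 0.971.

0.971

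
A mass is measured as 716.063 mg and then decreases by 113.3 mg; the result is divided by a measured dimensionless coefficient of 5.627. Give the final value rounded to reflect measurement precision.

716.063 mg − 113.3 mg = 602.763 mg; the difference is limited to 1 decimal place (4 s.f.).
Carrying full precision, 602.763 ÷ 5.627 = 107.119779634… mg; 5.627 has 4 s.f., so the result keeps min(4, 4) = 4 s.f.
Rounded to 4 significant figures: 107.1 mg.

107.1 mg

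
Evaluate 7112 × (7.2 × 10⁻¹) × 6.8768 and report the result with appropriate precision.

7112 × (7.2 × 10⁻¹) × 6.8768 = 35213.617152
Multiplication/division keeps the fewest significant figures: 7112 → 4 s.f., 7.2 × 10⁻¹ → 2 s.f., 6.8768 → 5 s.f.; limit is 2.
Rounded to 2 significant figures: 3.5 × 10⁴.

3.5 × 10⁴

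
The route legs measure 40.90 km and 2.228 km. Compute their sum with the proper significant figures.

40.90 km + 2.228 km = 43.128 km.
Addition/subtraction keeps the fewest decimal places: 40.90 → 2 decimal places, 2.228 → 3 decimal places; limit is 2.
Rounded to 2 decimal places: 43.13 km.

43.13 km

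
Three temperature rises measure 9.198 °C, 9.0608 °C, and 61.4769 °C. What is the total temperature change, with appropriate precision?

9.198 °C + 9.0608 °C + 61.4769 °C = 79.7357 °C.
Addition/subtraction keeps the fewest decimal places: 9.198 → 3 decimal places, 9.0608 → 4 decimal places, 61.4769 → 4 decimal places; limit is 3.
Rounded to 3 decimal places: 79.736 °C.

79.736 °C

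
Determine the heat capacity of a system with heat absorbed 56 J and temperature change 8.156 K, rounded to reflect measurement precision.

6.9 J/K

heat capacity = 56 J ÷ 8.156 K = 6.86611083865… J/K.
56 has 2 significant figures; 8.156 has 4.
Division/multiplication keeps the fewest: 2 significant figures.
Rounded: 6.9 J/K.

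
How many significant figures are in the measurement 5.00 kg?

3

5.00: trailing zeros after a decimal point are significant.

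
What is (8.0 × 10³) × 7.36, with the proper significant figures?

(8.0 × 10³) × 7.36 = 58880
Multiplication/division keeps the fewest significant figures: 8.0 × 10³ → 2 s.f., 7.36 → 3 s.f.; limit is 2.
Rounded to 2 significant figures: 5.9 × 10⁴.

5.9 × 10⁴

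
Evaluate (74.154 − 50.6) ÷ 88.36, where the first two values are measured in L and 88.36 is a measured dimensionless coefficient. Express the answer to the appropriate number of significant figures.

74.154 L − 50.6 L = 23.554 L; the difference is limited to 1 decimal place (3 s.f.).
Carrying full precision, 23.554 ÷ 88.36 = 0.266568583069… L; 88.36 has 4 s.f., so the result keeps min(3, 4) = 3 s.f.
Rounded to 3 significant figures: 0.267 L.

0.267 L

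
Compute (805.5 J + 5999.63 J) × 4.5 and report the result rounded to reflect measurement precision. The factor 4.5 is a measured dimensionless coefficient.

3.1 × 10⁴ J

805.5 J + 5999.63 J = 6805.13 J; the sum is limited to 1 decimal place (5 s.f.).
Carrying full precision, 6805.13 × 4.5 = 30623.085 J; 4.5 has 2 s.f., so the result keeps min(5, 2) = 2 s.f.
Rounded to 2 significant figures: 3.1 × 10⁴ J.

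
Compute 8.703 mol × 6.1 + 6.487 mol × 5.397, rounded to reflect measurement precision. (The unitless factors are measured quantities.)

8.703 × 6.1 = 53.0883 → 53 mol (2 s.f., last digit at the 10^0 place).
6.487 × 5.397 = 35.010339 → 35.01 mol (4 s.f., last digit at the 10^-2 place).
Sum: 88.098639 mol; keep the coarser place, 10^0.
Result: 88 mol.

88 mol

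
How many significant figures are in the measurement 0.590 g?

0.590: leading zeros are not significant; trailing zeros after a decimal point are significant.

3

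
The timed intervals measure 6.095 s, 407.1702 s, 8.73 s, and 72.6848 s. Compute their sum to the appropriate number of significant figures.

6.095 s + 407.1702 s + 8.73 s + 72.6848 s = 494.6800 s.
Addition/subtraction keeps the fewest decimal places: 6.095 → 3 decimal places, 407.1702 → 4 decimal places, 8.73 → 2 decimal places, 72.6848 → 4 decimal places; limit is 2.
Rounded to 2 decimal places: 494.68 s.

494.68 s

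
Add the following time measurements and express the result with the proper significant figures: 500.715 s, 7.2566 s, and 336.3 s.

8.443 × 10^2 s

500.715 s + 7.2566 s + 336.3 s = 844.2716 s.
Addition/subtraction keeps the fewest decimal places: 500.715 → 3 decimal places, 7.2566 → 4 decimal places, 336.3 → 1 decimal place; limit is 1.
Rounded to 1 decimal place: 8.443 × 10^2 s.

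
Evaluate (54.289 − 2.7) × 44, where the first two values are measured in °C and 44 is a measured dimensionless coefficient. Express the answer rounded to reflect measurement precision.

2.3 × 10^3 °C

54.289 °C − 2.7 °C = 51.589 °C; the difference is limited to 1 decimal place (3 s.f.).
Carrying full precision, 51.589 × 44 = 2269.916 °C; 44 has 2 s.f., so the result keeps min(3, 2) = 2 s.f.
Rounded to 2 significant figures: 2.3 × 10^3 °C.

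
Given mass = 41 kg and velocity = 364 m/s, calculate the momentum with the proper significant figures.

momentum = 41 kg × 364 m/s = 14924 kg·m/s.
41 has 2 significant figures; 364 has 3.
Division/multiplication keeps the fewest: 2 significant figures.
Rounded: 1.5 × 10^4 kg·m/s.

1.5 × 10^4 kg·m/s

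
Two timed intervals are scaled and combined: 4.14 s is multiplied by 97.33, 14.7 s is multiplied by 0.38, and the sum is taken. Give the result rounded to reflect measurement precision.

409 s

4.14 × 97.33 = 402.9462 → 403 s (3 s.f., last digit at the 10^0 place).
14.7 × 0.38 = 5.586 → 5.6 s (2 s.f., last digit at the 10^-1 place).
Sum: 408.5322 s; keep the coarser place, 10^0.
Result: 409 s.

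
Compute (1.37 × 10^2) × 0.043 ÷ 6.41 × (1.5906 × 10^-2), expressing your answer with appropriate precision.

0.015

(1.37 × 10^2) × 0.043 ÷ 6.41 × (1.5906 × 10^-2) = 0.0146181351014…
Multiplication/division keeps the fewest significant figures: 1.37 × 10^2 → 3 s.f., 0.043 → 2 s.f., 6.41 → 3 s.f., 1.5906 × 10^-2 → 5 s.f.; limit is 2.
Rounded to 2 significant figures: 0.015.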